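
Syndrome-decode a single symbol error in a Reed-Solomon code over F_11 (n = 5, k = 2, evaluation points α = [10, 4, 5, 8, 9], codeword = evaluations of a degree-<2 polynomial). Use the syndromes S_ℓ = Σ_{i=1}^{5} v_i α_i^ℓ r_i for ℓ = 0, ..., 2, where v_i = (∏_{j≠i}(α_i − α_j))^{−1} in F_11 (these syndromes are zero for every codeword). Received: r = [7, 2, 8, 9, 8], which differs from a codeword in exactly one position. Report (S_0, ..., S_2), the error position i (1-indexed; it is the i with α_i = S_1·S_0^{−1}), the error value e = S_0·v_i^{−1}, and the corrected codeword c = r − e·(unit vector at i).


S = (3, 4, 9), error at position 3, error magnitude e = 7, c = [7, 2, 1, 9, 8].

Step 1: column multipliers v_i = (∏_{j≠i}(α_i − α_j))^{−1} mod 11.
  i = 1 (α = 10): (10−4)(10−5)(10−8)(10−9) = 6·5·2·1 = 60 ≡ 5, so v_1 = 5^{−1} = 9 (mod 11).
  i = 2 (α = 4): (4−10)(4−5)(4−8)(4−9) = (−6)·(−1)·(−4)·(−5) = 120 ≡ 10, so v_2 = 10^{−1} = 10 (mod 11).
  i = 3 (α = 5): (5−10)(5−4)(5−8)(5−9) = (−5)·1·(−3)·(−4) = −60 ≡ 6, so v_3 = 6^{−1} = 2 (mod 11).
  i = 4 (α = 8): (8−10)(8−4)(8−5)(8−9) = (−2)·4·3·(−1) = 24 ≡ 2, so v_4 = 2^{−1} = 6 (mod 11).
  i = 5 (α = 9): (9−10)(9−4)(9−5)(9−8) = (−1)·5·4·1 = −20 ≡ 2, so v_5 = 2^{−1} = 6 (mod 11).
  v = [9, 10, 2, 6, 6].
Step 2: syndromes of r = [7, 2, 8, 9, 8] (all sums mod 11).
  S_0 = Σ v_i r_i = 9·7 + 10·2 + 2·8 + 6·9 + 6·8 = 201 ≡ 3.
  S_1 = Σ v_i α_i r_i = 9·10·7 + 10·4·2 + 2·5·8 + 6·8·9 + 6·9·8 = 1654 ≡ 4.
  α_i^2 mod 11 = [1, 5, 3, 9, 4].
  S_2 = Σ v_i α_i^2 r_i = 9·1·7 + 10·5·2 + 2·3·8 + 6·9·9 + 6·4·8 = 889 ≡ 9.
  S = (3, 4, 9) ≠ 0, so r is not a codeword (an error is present).
Step 3: locate the error. For a single error e at position i, S_ℓ = v_i·e·α_i^ℓ, so α_err = S_1/S_0.
  S_0^{−1} = 3^{−1} = 4 (mod 11), so α_err = 4·4 = 16 ≡ 5 = α_3. Error position i = 3.
  Consistency check: S_2/S_1 = 9·3 = 27 ≡ 5 = α_err ✓ (single-error assumption holds).
Step 4: error magnitude e = S_0/v_3 = S_0·∏_{j≠3}(α_3 − α_j) = 3·6 = 18 ≡ 7 (mod 11).
Step 5: correct position 3: c_3 = r_3 − e = 8 − 7 ≡ 1 (mod 11). Hence c = [7, 2, 1, 9, 8].
  Check: interpolating c through the α_i gives m(x) = 6 + 10·x (degree < 2) with m(α_i) = c_i for every i, so c is indeed a codeword.


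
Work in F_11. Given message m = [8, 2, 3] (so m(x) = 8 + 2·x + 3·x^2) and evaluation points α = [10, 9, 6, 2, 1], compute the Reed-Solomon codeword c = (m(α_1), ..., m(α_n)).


c = [9, 5, 7, 2, 2]

Message polynomial: m(x) = 8 + 2·x + 3·x^2 (mod 11).
For each evaluation point α_i, compute m(α_i) mod 11:
  α_1 = 10: Horner steps 3 → 10 → 9, so m(10) = 9.
  α_2 = 9: Horner steps 3 → 7 → 5, so m(9) = 5.
  α_3 = 6: Horner steps 3 → 9 → 7, so m(6) = 7.
  α_4 = 2: Horner steps 3 → 8 → 2, so m(2) = 2.
  α_5 = 1: Horner steps 3 → 5 → 2, so m(1) = 2.
Codeword c = [9, 5, 7, 2, 2] ∈ F_11^5.


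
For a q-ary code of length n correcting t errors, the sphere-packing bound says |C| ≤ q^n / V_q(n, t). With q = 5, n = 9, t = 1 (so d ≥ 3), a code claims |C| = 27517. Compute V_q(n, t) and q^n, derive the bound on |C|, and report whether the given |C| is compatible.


V_q(n, t) = 37, q^n = 1953125, Hamming bound = 52787, |C| = 27517 ≤ bound (satisfied).

Step 1: Compute V_q(n, t) = Σ_{j=0}^1 C(n, j) (q−1)^j.
  j = 0: C(9,0)·(4)^0 = 1·1 = 1.
  j = 1: C(9,1)·(4)^1 = 9·4 = 36.
  V_q(n, t) = 1 + 36 = 37.
Step 2: q^n = 5^9 = 1953125.
Step 3: Hamming bound ⌊q^n / V_q(n,t)⌋ = ⌊1953125/37⌋ = 52787.
Step 4: Compare |C| = 27517 to 52787: satisfied.
The claimed |C| lies below the Hamming bound.


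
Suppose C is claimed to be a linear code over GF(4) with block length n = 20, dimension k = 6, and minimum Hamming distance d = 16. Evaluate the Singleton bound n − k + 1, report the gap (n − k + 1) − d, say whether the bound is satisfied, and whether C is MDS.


Singleton RHS = n − k + 1 = 15, slack = -1, bound violated (no such code; not MDS).

Singleton bound: d ≤ n − k + 1.
Here n = 20, k = 6, so n − k + 1 = 15.
Given d = 16, check d ≤ 15: NO.
Slack = (n − k + 1) − d = -1.
The slack is negative: d = 16 exceeds n − k + 1 = 15 by 1, so the Singleton bound is violated and no linear [20, 6, 16]_4 code can exist. In particular it is not MDS (MDS requires d = n − k + 1 exactly).
Description: the claimed parameters are [20, 6, 16]_4; such a code would be impossible (violates the Singleton bound).


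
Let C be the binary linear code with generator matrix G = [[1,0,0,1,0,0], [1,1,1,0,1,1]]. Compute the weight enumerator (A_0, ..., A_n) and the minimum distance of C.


Weight distribution: A_0 = 1, A_2 = 1, A_5 = 2. Minimum distance d = 2.

Enumerate all 2^2 = 4 messages m ∈ F_2^2.
For each, compute codeword c = mG in F_2^6, then tally its weight.
  m = 00 → c = 000000, weight = 0.
  m = 10 → c = 100100, weight = 2.
  m = 01 → c = 111011, weight = 5.
  m = 11 → c = 011111, weight = 5.
Tally weights:
  weight 0: 1 codewords.
  weight 2: 1 codewords.
  weight 5: 2 codewords.
Minimum distance d = smallest w > 0 with A_w > 0 = 2.
Sanity: Σ A_w = 4 = 2^2 = 4 ✓.


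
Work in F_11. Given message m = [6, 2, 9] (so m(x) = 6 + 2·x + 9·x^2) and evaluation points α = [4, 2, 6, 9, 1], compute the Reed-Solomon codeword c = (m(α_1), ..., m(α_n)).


c = [4, 2, 1, 5, 6]

Message polynomial: m(x) = 6 + 2·x + 9·x^2 (mod 11).
For each evaluation point α_i, compute m(α_i) mod 11:
  α_1 = 4: Horner steps 9 → 5 → 4, so m(4) = 4.
  α_2 = 2: Horner steps 9 → 9 → 2, so m(2) = 2.
  α_3 = 6: Horner steps 9 → 1 → 1, so m(6) = 1.
  α_4 = 9: Horner steps 9 → 6 → 5, so m(9) = 5.
  α_5 = 1: Horner steps 9 → 0 → 6, so m(1) = 6.
Codeword c = [4, 2, 1, 5, 6] ∈ F_11^5.


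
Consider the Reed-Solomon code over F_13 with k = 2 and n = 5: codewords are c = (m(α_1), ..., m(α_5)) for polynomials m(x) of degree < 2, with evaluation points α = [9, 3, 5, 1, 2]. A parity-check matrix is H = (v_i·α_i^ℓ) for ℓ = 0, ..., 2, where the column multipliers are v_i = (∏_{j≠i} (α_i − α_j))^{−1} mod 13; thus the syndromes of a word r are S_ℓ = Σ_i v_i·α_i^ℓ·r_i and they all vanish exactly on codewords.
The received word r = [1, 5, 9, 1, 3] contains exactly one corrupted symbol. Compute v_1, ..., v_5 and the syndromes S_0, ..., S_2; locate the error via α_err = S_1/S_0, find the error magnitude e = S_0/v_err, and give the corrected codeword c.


S = (2, 5, 6), error at position 1, error magnitude e = 10, c = [4, 5, 9, 1, 3].

Step 1: column multipliers v_i = (∏_{j≠i}(α_i − α_j))^{−1} mod 13.
  i = 1 (α = 9): (9−3)(9−5)(9−1)(9−2) = 6·4·8·7 = 1344 ≡ 5, so v_1 = 5^{−1} = 8 (mod 13).
  i = 2 (α = 3): (3−9)(3−5)(3−1)(3−2) = (−6)·(−2)·2·1 = 24 ≡ 11, so v_2 = 11^{−1} = 6 (mod 13).
  i = 3 (α = 5): (5−9)(5−3)(5−1)(5−2) = (−4)·2·4·3 = −96 ≡ 8, so v_3 = 8^{−1} = 5 (mod 13).
  i = 4 (α = 1): (1−9)(1−3)(1−5)(1−2) = (−8)·(−2)·(−4)·(−1) = 64 ≡ 12, so v_4 = 12^{−1} = 12 (mod 13).
  i = 5 (α = 2): (2−9)(2−3)(2−5)(2−1) = (−7)·(−1)·(−3)·1 = −21 ≡ 5, so v_5 = 5^{−1} = 8 (mod 13).
  v = [8, 6, 5, 12, 8].
Step 2: syndromes of r = [1, 5, 9, 1, 3] (all sums mod 13).
  S_0 = Σ v_i r_i = 8·1 + 6·5 + 5·9 + 12·1 + 8·3 = 119 ≡ 2.
  S_1 = Σ v_i α_i r_i = 8·9·1 + 6·3·5 + 5·5·9 + 12·1·1 + 8·2·3 = 447 ≡ 5.
  α_i^2 mod 13 = [3, 9, 12, 1, 4].
  S_2 = Σ v_i α_i^2 r_i = 8·3·1 + 6·9·5 + 5·12·9 + 12·1·1 + 8·4·3 = 942 ≡ 6.
  S = (2, 5, 6) ≠ 0, so r is not a codeword (an error is present).
Step 3: locate the error. For a single error e at position i, S_ℓ = v_i·e·α_i^ℓ, so α_err = S_1/S_0.
  S_0^{−1} = 2^{−1} = 7 (mod 13), so α_err = 5·7 = 35 ≡ 9 = α_1. Error position i = 1.
  Consistency check: S_2/S_1 = 6·8 = 48 ≡ 9 = α_err ✓ (single-error assumption holds).
Step 4: error magnitude e = S_0/v_1 = S_0·∏_{j≠1}(α_1 − α_j) = 2·5 = 10 ≡ 10 (mod 13).
Step 5: correct position 1: c_1 = r_1 − e = 1 − 10 ≡ 4 (mod 13). Hence c = [4, 5, 9, 1, 3].
  Check: interpolating c through the α_i gives m(x) = 12 + 2·x (degree < 2) with m(α_i) = c_i for every i, so c is indeed a codeword.


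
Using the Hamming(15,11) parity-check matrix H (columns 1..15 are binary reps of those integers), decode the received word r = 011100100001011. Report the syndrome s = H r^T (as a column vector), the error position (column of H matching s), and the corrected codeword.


s = (1, 1, 1, 1)^T, error position = 15, corrected codeword c = 011100100001010

Compute s = H r^T mod 2 one row at a time:
  s_1 = 0 + 0 + 0 + 0 + 1 + 0 + 1 + 1 = 3 ≡ 1 (mod 2).
  s_2 = 1 + 0 + 0 + 1 + 1 + 0 + 1 + 1 = 5 ≡ 1 (mod 2).
  s_3 = 1 + 1 + 0 + 1 + 0 + 0 + 1 + 1 = 5 ≡ 1 (mod 2).
  s_4 = 0 + 1 + 0 + 1 + 0 + 0 + 0 + 1 = 3 ≡ 1 (mod 2).
s = (1, 1, 1, 1)^T — this equals column 15 of H (binary 1111), so error is at position 15.
Correct: flip bit 15 of r = 011100100001011 to get c = 011100100001010.


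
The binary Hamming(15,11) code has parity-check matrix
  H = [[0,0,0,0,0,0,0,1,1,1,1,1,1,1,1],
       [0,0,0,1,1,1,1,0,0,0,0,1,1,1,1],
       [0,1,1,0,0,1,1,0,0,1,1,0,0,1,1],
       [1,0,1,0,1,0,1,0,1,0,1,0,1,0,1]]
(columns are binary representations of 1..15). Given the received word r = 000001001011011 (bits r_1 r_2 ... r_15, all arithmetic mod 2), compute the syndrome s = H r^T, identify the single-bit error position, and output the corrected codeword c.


s = (1, 0, 0, 1)^T, error position = 9, corrected codeword c = 000001000011011

Compute s = H r^T mod 2 one row at a time:
  s_1 = 0 + 1 + 0 + 1 + 1 + 0 + 1 + 1 = 5 ≡ 1 (mod 2).
  s_2 = 0 + 0 + 1 + 0 + 1 + 0 + 1 + 1 = 4 ≡ 0 (mod 2).
  s_3 = 0 + 0 + 1 + 0 + 0 + 1 + 1 + 1 = 4 ≡ 0 (mod 2).
  s_4 = 0 + 0 + 0 + 0 + 1 + 1 + 0 + 1 = 3 ≡ 1 (mod 2).
s = (1, 0, 0, 1)^T — this equals column 9 of H (binary 1001), so error is at position 9.
Correct: flip bit 9 of r = 000001001011011 to get c = 000001000011011.


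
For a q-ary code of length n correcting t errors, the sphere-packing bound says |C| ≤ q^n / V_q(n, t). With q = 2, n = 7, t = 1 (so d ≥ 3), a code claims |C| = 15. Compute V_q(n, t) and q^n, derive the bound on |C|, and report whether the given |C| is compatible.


V_q(n, t) = 8, q^n = 128, Hamming bound = 16, |C| = 15 ≤ bound (satisfied).

Step 1: Compute V_q(n, t) = Σ_{j=0}^1 C(n, j) (q−1)^j.
  j = 0: C(7,0)·(1)^0 = 1·1 = 1.
  j = 1: C(7,1)·(1)^1 = 7·1 = 7.
  V_q(n, t) = 1 + 7 = 8.
Step 2: q^n = 2^7 = 128.
Step 3: Hamming bound ⌊q^n / V_q(n,t)⌋ = ⌊128/8⌋ = 16.
Step 4: Compare |C| = 15 to 16: satisfied.
The claimed |C| lies below the Hamming bound.


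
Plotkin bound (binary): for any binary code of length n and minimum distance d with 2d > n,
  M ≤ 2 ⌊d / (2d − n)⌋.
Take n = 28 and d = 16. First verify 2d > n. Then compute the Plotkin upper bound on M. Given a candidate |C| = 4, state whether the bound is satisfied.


Plotkin bound M ≤ 8; given |C| = 4 ≤ bound (satisfied).

Check applicability: 2d = 32, n = 28.
2d − n = 4 > 0, so Plotkin applies.
Compute d/(2d−n) = 16/4 ≈ 4.0000.
⌊d/(2d−n)⌋ = 4.
Plotkin bound: M ≤ 2·4 = 8.
Given |C| = 4, check: satisfied.
This |C| is below the Plotkin bound.


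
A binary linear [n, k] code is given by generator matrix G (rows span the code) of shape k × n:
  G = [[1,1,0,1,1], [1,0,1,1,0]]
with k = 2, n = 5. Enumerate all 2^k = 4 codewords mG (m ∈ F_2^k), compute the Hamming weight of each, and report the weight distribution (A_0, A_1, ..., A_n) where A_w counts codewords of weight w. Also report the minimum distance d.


Weight distribution: A_0 = 1, A_3 = 2, A_4 = 1. Minimum distance d = 3.

Enumerate all 2^2 = 4 messages m ∈ F_2^2.
For each, compute codeword c = mG in F_2^5, then tally its weight.
  m = 00 → c = 00000, weight = 0.
  m = 10 → c = 11011, weight = 4.
  m = 01 → c = 10110, weight = 3.
  m = 11 → c = 01101, weight = 3.
Tally weights:
  weight 0: 1 codewords.
  weight 3: 2 codewords.
  weight 4: 1 codewords.
Minimum distance d = smallest w > 0 with A_w > 0 = 3.
Sanity: Σ A_w = 4 = 2^2 = 4 ✓.


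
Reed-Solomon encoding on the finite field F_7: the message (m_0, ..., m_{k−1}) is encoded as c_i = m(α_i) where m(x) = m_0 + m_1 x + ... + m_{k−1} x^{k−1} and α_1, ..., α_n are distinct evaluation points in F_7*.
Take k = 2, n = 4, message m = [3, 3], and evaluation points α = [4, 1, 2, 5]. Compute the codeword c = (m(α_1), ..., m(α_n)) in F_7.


c = [1, 6, 2, 4]

Message polynomial: m(x) = 3 + 3·x (mod 7).
For each evaluation point α_i, compute m(α_i) mod 7:
  α_1 = 4: Horner steps 3 → 1, so m(4) = 1.
  α_2 = 1: Horner steps 3 → 6, so m(1) = 6.
  α_3 = 2: Horner steps 3 → 2, so m(2) = 2.
  α_4 = 5: Horner steps 3 → 4, so m(5) = 4.
Codeword c = [1, 6, 2, 4] ∈ F_7^4.


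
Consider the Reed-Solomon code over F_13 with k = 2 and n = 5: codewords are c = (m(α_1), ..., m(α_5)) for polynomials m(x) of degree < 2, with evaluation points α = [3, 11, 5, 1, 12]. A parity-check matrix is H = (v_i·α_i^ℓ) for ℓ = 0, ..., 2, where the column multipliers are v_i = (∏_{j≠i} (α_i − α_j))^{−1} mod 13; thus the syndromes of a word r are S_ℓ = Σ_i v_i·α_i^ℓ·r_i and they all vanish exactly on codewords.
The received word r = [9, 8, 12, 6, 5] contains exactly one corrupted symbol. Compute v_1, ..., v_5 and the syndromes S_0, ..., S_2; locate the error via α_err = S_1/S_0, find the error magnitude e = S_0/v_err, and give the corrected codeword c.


S = (7, 6, 7), error at position 5, error magnitude e = 2, c = [9, 8, 12, 6, 3].

Step 1: column multipliers v_i = (∏_{j≠i}(α_i − α_j))^{−1} mod 13.
  i = 1 (α = 3): (3−11)(3−5)(3−1)(3−12) = (−8)·(−2)·2·(−9) = −288 ≡ 11, so v_1 = 11^{−1} = 6 (mod 13).
  i = 2 (α = 11): (11−3)(11−5)(11−1)(11−12) = 8·6·10·(−1) = −480 ≡ 1, so v_2 = 1^{−1} = 1 (mod 13).
  i = 3 (α = 5): (5−3)(5−11)(5−1)(5−12) = 2·(−6)·4·(−7) = 336 ≡ 11, so v_3 = 11^{−1} = 6 (mod 13).
  i = 4 (α = 1): (1−3)(1−11)(1−5)(1−12) = (−2)·(−10)·(−4)·(−11) = 880 ≡ 9, so v_4 = 9^{−1} = 3 (mod 13).
  i = 5 (α = 12): (12−3)(12−11)(12−5)(12−1) = 9·1·7·11 = 693 ≡ 4, so v_5 = 4^{−1} = 10 (mod 13).
  v = [6, 1, 6, 3, 10].
Step 2: syndromes of r = [9, 8, 12, 6, 5] (all sums mod 13).
  S_0 = Σ v_i r_i = 6·9 + 1·8 + 6·12 + 3·6 + 10·5 = 202 ≡ 7.
  S_1 = Σ v_i α_i r_i = 6·3·9 + 1·11·8 + 6·5·12 + 3·1·6 + 10·12·5 = 1228 ≡ 6.
  α_i^2 mod 13 = [9, 4, 12, 1, 1].
  S_2 = Σ v_i α_i^2 r_i = 6·9·9 + 1·4·8 + 6·12·12 + 3·1·6 + 10·1·5 = 1450 ≡ 7.
  S = (7, 6, 7) ≠ 0, so r is not a codeword (an error is present).
Step 3: locate the error. For a single error e at position i, S_ℓ = v_i·e·α_i^ℓ, so α_err = S_1/S_0.
  S_0^{−1} = 7^{−1} = 2 (mod 13), so α_err = 6·2 = 12 ≡ 12 = α_5. Error position i = 5.
  Consistency check: S_2/S_1 = 7·11 = 77 ≡ 12 = α_err ✓ (single-error assumption holds).
Step 4: error magnitude e = S_0/v_5 = S_0·∏_{j≠5}(α_5 − α_j) = 7·4 = 28 ≡ 2 (mod 13).
Step 5: correct position 5: c_5 = r_5 − e = 5 − 2 ≡ 3 (mod 13). Hence c = [9, 8, 12, 6, 3].
  Check: interpolating c through the α_i gives m(x) = 11 + 8·x (degree < 2) with m(α_i) = c_i for every i, so c is indeed a codeword.


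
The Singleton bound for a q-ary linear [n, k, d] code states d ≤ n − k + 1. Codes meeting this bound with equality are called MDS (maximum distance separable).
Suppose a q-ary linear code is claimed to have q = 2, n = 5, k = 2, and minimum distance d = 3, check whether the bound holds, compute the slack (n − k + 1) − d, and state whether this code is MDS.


Singleton RHS = n − k + 1 = 4, slack = 1, bound satisfied, not MDS.

Singleton bound: d ≤ n − k + 1.
Here n = 5, k = 2, so n − k + 1 = 4.
Given d = 3, check d ≤ 4: YES.
Slack = (n − k + 1) − d = 1.
The code is NOT MDS (slack = 1 > 0).
Description: the claimed parameters are [5, 2, 3]_2; such a code would be non-MDS.


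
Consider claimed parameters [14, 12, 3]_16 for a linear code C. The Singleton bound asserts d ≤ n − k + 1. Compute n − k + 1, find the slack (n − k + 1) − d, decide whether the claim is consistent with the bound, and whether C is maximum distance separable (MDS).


Singleton RHS = n − k + 1 = 3, slack = 0, bound satisfied, MDS.

Singleton bound: d ≤ n − k + 1.
Here n = 14, k = 12, so n − k + 1 = 3.
Given d = 3, check d ≤ 3: YES.
Slack = (n − k + 1) − d = 0.
The code is MDS (slack = 0).
Description: the claimed parameters are [14, 12, 3]_16; such a code would be MDS (meets Singleton bound).


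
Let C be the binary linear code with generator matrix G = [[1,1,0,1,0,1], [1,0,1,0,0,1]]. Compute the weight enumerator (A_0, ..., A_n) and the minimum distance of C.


Weight distribution: A_0 = 1, A_3 = 2, A_4 = 1. Minimum distance d = 3.

Enumerate all 2^2 = 4 messages m ∈ F_2^2.
For each, compute codeword c = mG in F_2^6, then tally its weight.
  m = 00 → c = 000000, weight = 0.
  m = 10 → c = 110101, weight = 4.
  m = 01 → c = 101001, weight = 3.
  m = 11 → c = 011100, weight = 3.
Tally weights:
  weight 0: 1 codewords.
  weight 3: 2 codewords.
  weight 4: 1 codewords.
Minimum distance d = smallest w > 0 with A_w > 0 = 3.
Sanity: Σ A_w = 4 = 2^2 = 4 ✓.


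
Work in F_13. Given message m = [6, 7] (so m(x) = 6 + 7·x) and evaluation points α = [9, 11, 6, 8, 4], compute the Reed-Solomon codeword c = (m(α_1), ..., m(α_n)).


c = [4, 5, 9, 10, 8]

Message polynomial: m(x) = 6 + 7·x (mod 13).
For each evaluation point α_i, compute m(α_i) mod 13:
  α_1 = 9: Horner steps 7 → 4, so m(9) = 4.
  α_2 = 11: Horner steps 7 → 5, so m(11) = 5.
  α_3 = 6: Horner steps 7 → 9, so m(6) = 9.
  α_4 = 8: Horner steps 7 → 10, so m(8) = 10.
  α_5 = 4: Horner steps 7 → 8, so m(4) = 8.
Codeword c = [4, 5, 9, 10, 8] ∈ F_13^5.


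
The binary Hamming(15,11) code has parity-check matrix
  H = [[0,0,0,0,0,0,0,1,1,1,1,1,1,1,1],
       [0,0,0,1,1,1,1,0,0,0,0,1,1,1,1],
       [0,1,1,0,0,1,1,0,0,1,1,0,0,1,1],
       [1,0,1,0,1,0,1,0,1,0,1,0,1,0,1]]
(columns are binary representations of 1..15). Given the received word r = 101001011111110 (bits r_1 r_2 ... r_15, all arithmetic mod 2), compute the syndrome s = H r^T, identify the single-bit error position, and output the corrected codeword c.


s = (1, 0, 1, 1)^T, error position = 11, corrected codeword c = 101001011101110

Compute s = H r^T mod 2 one row at a time:
  s_1 = 1 + 1 + 1 + 1 + 1 + 1 + 1 + 0 = 7 ≡ 1 (mod 2).
  s_2 = 0 + 0 + 1 + 0 + 1 + 1 + 1 + 0 = 4 ≡ 0 (mod 2).
  s_3 = 0 + 1 + 1 + 0 + 1 + 1 + 1 + 0 = 5 ≡ 1 (mod 2).
  s_4 = 1 + 1 + 0 + 0 + 1 + 1 + 1 + 0 = 5 ≡ 1 (mod 2).
s = (1, 0, 1, 1)^T — this equals column 11 of H (binary 1011), so error is at position 11.
Correct: flip bit 11 of r = 101001011111110 to get c = 101001011101110.


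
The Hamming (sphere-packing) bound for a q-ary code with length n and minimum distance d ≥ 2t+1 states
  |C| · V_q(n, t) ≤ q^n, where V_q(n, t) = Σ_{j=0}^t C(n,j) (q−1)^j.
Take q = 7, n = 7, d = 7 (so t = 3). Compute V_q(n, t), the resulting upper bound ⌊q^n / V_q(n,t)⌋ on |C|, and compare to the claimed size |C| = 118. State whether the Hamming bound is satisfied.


V_q(n, t) = 8359, q^n = 823543, Hamming bound = 98, |C| = 118 > bound (violated).

Step 1: Compute V_q(n, t) = Σ_{j=0}^3 C(n, j) (q−1)^j.
  j = 0: C(7,0)·(6)^0 = 1·1 = 1.
  j = 1: C(7,1)·(6)^1 = 7·6 = 42.
  j = 2: C(7,2)·(6)^2 = 21·36 = 756.
  j = 3: C(7,3)·(6)^3 = 35·216 = 7560.
  V_q(n, t) = 1 + 42 + 756 + 7560 = 8359.
Step 2: q^n = 7^7 = 823543.
Step 3: Hamming bound ⌊q^n / V_q(n,t)⌋ = ⌊823543/8359⌋ = 98.
Step 4: Compare |C| = 118 to 98: violated.
The claimed |C| lies above the Hamming bound, so no 7-ary code of length 7 with d ≥ 7 can have 118 codewords.


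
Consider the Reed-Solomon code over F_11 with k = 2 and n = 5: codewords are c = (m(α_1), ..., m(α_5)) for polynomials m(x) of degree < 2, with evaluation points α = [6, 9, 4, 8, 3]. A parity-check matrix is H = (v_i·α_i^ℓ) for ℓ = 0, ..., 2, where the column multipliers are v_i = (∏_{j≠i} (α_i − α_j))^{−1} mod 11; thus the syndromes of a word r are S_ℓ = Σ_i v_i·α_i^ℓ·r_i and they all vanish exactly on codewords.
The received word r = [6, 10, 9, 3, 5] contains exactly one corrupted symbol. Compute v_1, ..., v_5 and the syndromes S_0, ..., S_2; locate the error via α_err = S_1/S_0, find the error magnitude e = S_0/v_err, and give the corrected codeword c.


S = (7, 8, 6), error at position 2, error magnitude e = 3, c = [6, 7, 9, 3, 5].

Step 1: column multipliers v_i = (∏_{j≠i}(α_i − α_j))^{−1} mod 11.
  i = 1 (α = 6): (6−9)(6−4)(6−8)(6−3) = (−3)·2·(−2)·3 = 36 ≡ 3, so v_1 = 3^{−1} = 4 (mod 11).
  i = 2 (α = 9): (9−6)(9−4)(9−8)(9−3) = 3·5·1·6 = 90 ≡ 2, so v_2 = 2^{−1} = 6 (mod 11).
  i = 3 (α = 4): (4−6)(4−9)(4−8)(4−3) = (−2)·(−5)·(−4)·1 = −40 ≡ 4, so v_3 = 4^{−1} = 3 (mod 11).
  i = 4 (α = 8): (8−6)(8−9)(8−4)(8−3) = 2·(−1)·4·5 = −40 ≡ 4, so v_4 = 4^{−1} = 3 (mod 11).
  i = 5 (α = 3): (3−6)(3−9)(3−4)(3−8) = (−3)·(−6)·(−1)·(−5) = 90 ≡ 2, so v_5 = 2^{−1} = 6 (mod 11).
  v = [4, 6, 3, 3, 6].
Step 2: syndromes of r = [6, 10, 9, 3, 5] (all sums mod 11).
  S_0 = Σ v_i r_i = 4·6 + 6·10 + 3·9 + 3·3 + 6·5 = 150 ≡ 7.
  S_1 = Σ v_i α_i r_i = 4·6·6 + 6·9·10 + 3·4·9 + 3·8·3 + 6·3·5 = 954 ≡ 8.
  α_i^2 mod 11 = [3, 4, 5, 9, 9].
  S_2 = Σ v_i α_i^2 r_i = 4·3·6 + 6·4·10 + 3·5·9 + 3·9·3 + 6·9·5 = 798 ≡ 6.
  S = (7, 8, 6) ≠ 0, so r is not a codeword (an error is present).
Step 3: locate the error. For a single error e at position i, S_ℓ = v_i·e·α_i^ℓ, so α_err = S_1/S_0.
  S_0^{−1} = 7^{−1} = 8 (mod 11), so α_err = 8·8 = 64 ≡ 9 = α_2. Error position i = 2.
  Consistency check: S_2/S_1 = 6·7 = 42 ≡ 9 = α_err ✓ (single-error assumption holds).
Step 4: error magnitude e = S_0/v_2 = S_0·∏_{j≠2}(α_2 − α_j) = 7·2 = 14 ≡ 3 (mod 11).
Step 5: correct position 2: c_2 = r_2 − e = 10 − 3 ≡ 7 (mod 11). Hence c = [6, 7, 9, 3, 5].
  Check: interpolating c through the α_i gives m(x) = 4 + 4·x (degree < 2) with m(α_i) = c_i for every i, so c is indeed a codeword.


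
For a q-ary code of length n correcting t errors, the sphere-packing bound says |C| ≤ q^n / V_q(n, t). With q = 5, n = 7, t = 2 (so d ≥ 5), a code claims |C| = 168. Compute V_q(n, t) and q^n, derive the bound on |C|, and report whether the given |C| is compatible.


V_q(n, t) = 365, q^n = 78125, Hamming bound = 214, |C| = 168 ≤ bound (satisfied).

Step 1: Compute V_q(n, t) = Σ_{j=0}^2 C(n, j) (q−1)^j.
  j = 0: C(7,0)·(4)^0 = 1·1 = 1.
  j = 1: C(7,1)·(4)^1 = 7·4 = 28.
  j = 2: C(7,2)·(4)^2 = 21·16 = 336.
  V_q(n, t) = 1 + 28 + 336 = 365.
Step 2: q^n = 5^7 = 78125.
Step 3: Hamming bound ⌊q^n / V_q(n,t)⌋ = ⌊78125/365⌋ = 214.
Step 4: Compare |C| = 168 to 214: satisfied.
The claimed |C| lies below the Hamming bound.


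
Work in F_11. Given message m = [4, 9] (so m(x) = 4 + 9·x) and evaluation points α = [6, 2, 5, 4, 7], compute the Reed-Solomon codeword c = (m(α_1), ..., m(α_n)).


c = [3, 0, 5, 7, 1]

Message polynomial: m(x) = 4 + 9·x (mod 11).
For each evaluation point α_i, compute m(α_i) mod 11:
  α_1 = 6: Horner steps 9 → 3, so m(6) = 3.
  α_2 = 2: Horner steps 9 → 0, so m(2) = 0.
  α_3 = 5: Horner steps 9 → 5, so m(5) = 5.
  α_4 = 4: Horner steps 9 → 7, so m(4) = 7.
  α_5 = 7: Horner steps 9 → 1, so m(7) = 1.
Codeword c = [3, 0, 5, 7, 1] ∈ F_11^5.


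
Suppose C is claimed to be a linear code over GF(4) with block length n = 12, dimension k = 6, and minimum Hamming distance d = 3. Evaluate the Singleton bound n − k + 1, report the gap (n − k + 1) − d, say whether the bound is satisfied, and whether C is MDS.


Singleton RHS = n − k + 1 = 7, slack = 4, bound satisfied, not MDS.

Singleton bound: d ≤ n − k + 1.
Here n = 12, k = 6, so n − k + 1 = 7.
Given d = 3, check d ≤ 7: YES.
Slack = (n − k + 1) − d = 4.
The code is NOT MDS (slack = 4 > 0).
Description: the claimed parameters are [12, 6, 3]_4; such a code would be non-MDS.


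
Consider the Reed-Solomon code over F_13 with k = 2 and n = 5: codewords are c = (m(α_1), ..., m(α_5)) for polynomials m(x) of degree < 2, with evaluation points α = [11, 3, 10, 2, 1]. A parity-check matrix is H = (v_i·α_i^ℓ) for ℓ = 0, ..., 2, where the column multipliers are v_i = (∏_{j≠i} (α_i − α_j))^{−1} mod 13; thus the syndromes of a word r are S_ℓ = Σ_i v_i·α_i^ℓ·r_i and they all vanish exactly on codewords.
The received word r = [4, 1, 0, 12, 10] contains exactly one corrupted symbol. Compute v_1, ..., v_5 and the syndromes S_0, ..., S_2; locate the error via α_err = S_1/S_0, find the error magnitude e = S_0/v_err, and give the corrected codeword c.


S = (8, 2, 7), error at position 3, error magnitude e = 11, c = [4, 1, 2, 12, 10].

Step 1: column multipliers v_i = (∏_{j≠i}(α_i − α_j))^{−1} mod 13.
  i = 1 (α = 11): (11−3)(11−10)(11−2)(11−1) = 8·1·9·10 = 720 ≡ 5, so v_1 = 5^{−1} = 8 (mod 13).
  i = 2 (α = 3): (3−11)(3−10)(3−2)(3−1) = (−8)·(−7)·1·2 = 112 ≡ 8, so v_2 = 8^{−1} = 5 (mod 13).
  i = 3 (α = 10): (10−11)(10−3)(10−2)(10−1) = (−1)·7·8·9 = −504 ≡ 3, so v_3 = 3^{−1} = 9 (mod 13).
  i = 4 (α = 2): (2−11)(2−3)(2−10)(2−1) = (−9)·(−1)·(−8)·1 = −72 ≡ 6, so v_4 = 6^{−1} = 11 (mod 13).
  i = 5 (α = 1): (1−11)(1−3)(1−10)(1−2) = (−10)·(−2)·(−9)·(−1) = 180 ≡ 11, so v_5 = 11^{−1} = 6 (mod 13).
  v = [8, 5, 9, 11, 6].
Step 2: syndromes of r = [4, 1, 0, 12, 10] (all sums mod 13).
  S_0 = Σ v_i r_i = 8·4 + 5·1 + 9·0 + 11·12 + 6·10 = 229 ≡ 8.
  S_1 = Σ v_i α_i r_i = 8·11·4 + 5·3·1 + 9·10·0 + 11·2·12 + 6·1·10 = 691 ≡ 2.
  α_i^2 mod 13 = [4, 9, 9, 4, 1].
  S_2 = Σ v_i α_i^2 r_i = 8·4·4 + 5·9·1 + 9·9·0 + 11·4·12 + 6·1·10 = 761 ≡ 7.
  S = (8, 2, 7) ≠ 0, so r is not a codeword (an error is present).
Step 3: locate the error. For a single error e at position i, S_ℓ = v_i·e·α_i^ℓ, so α_err = S_1/S_0.
  S_0^{−1} = 8^{−1} = 5 (mod 13), so α_err = 2·5 = 10 ≡ 10 = α_3. Error position i = 3.
  Consistency check: S_2/S_1 = 7·7 = 49 ≡ 10 = α_err ✓ (single-error assumption holds).
Step 4: error magnitude e = S_0/v_3 = S_0·∏_{j≠3}(α_3 − α_j) = 8·3 = 24 ≡ 11 (mod 13).
Step 5: correct position 3: c_3 = r_3 − e = 0 − 11 ≡ 2 (mod 13). Hence c = [4, 1, 2, 12, 10].
  Check: interpolating c through the α_i gives m(x) = 8 + 2·x (degree < 2) with m(α_i) = c_i for every i, so c is indeed a codeword.


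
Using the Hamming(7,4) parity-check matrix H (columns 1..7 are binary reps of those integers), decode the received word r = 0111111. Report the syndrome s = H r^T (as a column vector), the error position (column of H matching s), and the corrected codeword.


s = (0, 0, 1)^T, error position = 1, corrected codeword c = 1111111

Compute s = H r^T mod 2 one row at a time:
  s_1 = 1 + 1 + 1 + 1 = 4 ≡ 0 (mod 2).
  s_2 = 1 + 1 + 1 + 1 = 4 ≡ 0 (mod 2).
  s_3 = 0 + 1 + 1 + 1 = 3 ≡ 1 (mod 2).
s = (0, 0, 1)^T — this equals column 1 of H (binary 001), so error is at position 1.
Correct: flip bit 1 of r = 0111111 to get c = 1111111.


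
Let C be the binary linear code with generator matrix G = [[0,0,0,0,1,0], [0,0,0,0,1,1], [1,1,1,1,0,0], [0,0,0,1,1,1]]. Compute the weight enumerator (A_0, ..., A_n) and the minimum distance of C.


Weight distribution: A_0 = 1, A_1 = 3, A_2 = 3, A_3 = 2, A_4 = 3, A_5 = 3, A_6 = 1. Minimum distance d = 1.

Enumerate all 2^4 = 16 messages m ∈ F_2^4.
For each, compute codeword c = mG in F_2^6, then tally its weight.
  m = 0000 → c = 000000, weight = 0.
  m = 1000 → c = 000010, weight = 1.
  m = 0100 → c = 000011, weight = 2.
  m = 1100 → c = 000001, weight = 1.
  m = 0010 → c = 111100, weight = 4.
  m = 1010 → c = 111110, weight = 5.
  m = 0110 → c = 111111, weight = 6.
  m = 1110 → c = 111101, weight = 5.
  m = 0001 → c = 000111, weight = 3.
  m = 1001 → c = 000101, weight = 2.
  m = 0101 → c = 000100, weight = 1.
  m = 1101 → c = 000110, weight = 2.
  m = 0011 → c = 111011, weight = 5.
  m = 1011 → c = 111001, weight = 4.
  m = 0111 → c = 111000, weight = 3.
  m = 1111 → c = 111010, weight = 4.
Tally weights:
  weight 0: 1 codewords.
  weight 1: 3 codewords.
  weight 2: 3 codewords.
  weight 3: 2 codewords.
  weight 4: 3 codewords.
  weight 5: 3 codewords.
  weight 6: 1 codewords.
Minimum distance d = smallest w > 0 with A_w > 0 = 1.
Sanity: Σ A_w = 16 = 2^4 = 16 ✓.


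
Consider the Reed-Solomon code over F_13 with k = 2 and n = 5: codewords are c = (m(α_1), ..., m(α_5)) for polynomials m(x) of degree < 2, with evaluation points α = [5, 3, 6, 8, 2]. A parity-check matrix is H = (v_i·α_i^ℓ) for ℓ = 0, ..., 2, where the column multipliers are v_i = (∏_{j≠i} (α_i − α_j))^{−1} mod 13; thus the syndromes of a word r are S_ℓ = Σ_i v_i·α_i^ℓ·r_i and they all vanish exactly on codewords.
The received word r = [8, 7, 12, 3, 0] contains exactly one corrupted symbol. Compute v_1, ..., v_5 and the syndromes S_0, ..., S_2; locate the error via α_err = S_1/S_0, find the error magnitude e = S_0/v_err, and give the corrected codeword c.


S = (5, 4, 11), error at position 3, error magnitude e = 10, c = [8, 7, 2, 3, 0].

Step 1: column multipliers v_i = (∏_{j≠i}(α_i − α_j))^{−1} mod 13.
  i = 1 (α = 5): (5−3)(5−6)(5−8)(5−2) = 2·(−1)·(−3)·3 = 18 ≡ 5, so v_1 = 5^{−1} = 8 (mod 13).
  i = 2 (α = 3): (3−5)(3−6)(3−8)(3−2) = (−2)·(−3)·(−5)·1 = −30 ≡ 9, so v_2 = 9^{−1} = 3 (mod 13).
  i = 3 (α = 6): (6−5)(6−3)(6−8)(6−2) = 1·3·(−2)·4 = −24 ≡ 2, so v_3 = 2^{−1} = 7 (mod 13).
  i = 4 (α = 8): (8−5)(8−3)(8−6)(8−2) = 3·5·2·6 = 180 ≡ 11, so v_4 = 11^{−1} = 6 (mod 13).
  i = 5 (α = 2): (2−5)(2−3)(2−6)(2−8) = (−3)·(−1)·(−4)·(−6) = 72 ≡ 7, so v_5 = 7^{−1} = 2 (mod 13).
  v = [8, 3, 7, 6, 2].
Step 2: syndromes of r = [8, 7, 12, 3, 0] (all sums mod 13).
  S_0 = Σ v_i r_i = 8·8 + 3·7 + 7·12 + 6·3 + 2·0 = 187 ≡ 5.
  S_1 = Σ v_i α_i r_i = 8·5·8 + 3·3·7 + 7·6·12 + 6·8·3 + 2·2·0 = 1031 ≡ 4.
  α_i^2 mod 13 = [12, 9, 10, 12, 4].
  S_2 = Σ v_i α_i^2 r_i = 8·12·8 + 3·9·7 + 7·10·12 + 6·12·3 + 2·4·0 = 2013 ≡ 11.
  S = (5, 4, 11) ≠ 0, so r is not a codeword (an error is present).
Step 3: locate the error. For a single error e at position i, S_ℓ = v_i·e·α_i^ℓ, so α_err = S_1/S_0.
  S_0^{−1} = 5^{−1} = 8 (mod 13), so α_err = 4·8 = 32 ≡ 6 = α_3. Error position i = 3.
  Consistency check: S_2/S_1 = 11·10 = 110 ≡ 6 = α_err ✓ (single-error assumption holds).
Step 4: error magnitude e = S_0/v_3 = S_0·∏_{j≠3}(α_3 − α_j) = 5·2 = 10 ≡ 10 (mod 13).
Step 5: correct position 3: c_3 = r_3 − e = 12 − 10 ≡ 2 (mod 13). Hence c = [8, 7, 2, 3, 0].
  Check: interpolating c through the α_i gives m(x) = 12 + 7·x (degree < 2) with m(α_i) = c_i for every i, so c is indeed a codeword.


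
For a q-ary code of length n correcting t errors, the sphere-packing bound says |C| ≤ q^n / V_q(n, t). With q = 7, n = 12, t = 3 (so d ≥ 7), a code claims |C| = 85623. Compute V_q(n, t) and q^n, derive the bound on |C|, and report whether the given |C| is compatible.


V_q(n, t) = 49969, q^n = 13841287201, Hamming bound = 276997, |C| = 85623 ≤ bound (satisfied).

Step 1: Compute V_q(n, t) = Σ_{j=0}^3 C(n, j) (q−1)^j.
  j = 0: C(12,0)·(6)^0 = 1·1 = 1.
  j = 1: C(12,1)·(6)^1 = 12·6 = 72.
  j = 2: C(12,2)·(6)^2 = 66·36 = 2376.
  j = 3: C(12,3)·(6)^3 = 220·216 = 47520.
  V_q(n, t) = 1 + 72 + 2376 + 47520 = 49969.
Step 2: q^n = 7^12 = 13841287201.
Step 3: Hamming bound ⌊q^n / V_q(n,t)⌋ = ⌊13841287201/49969⌋ = 276997.
Step 4: Compare |C| = 85623 to 276997: satisfied.
The claimed |C| lies below the Hamming bound.


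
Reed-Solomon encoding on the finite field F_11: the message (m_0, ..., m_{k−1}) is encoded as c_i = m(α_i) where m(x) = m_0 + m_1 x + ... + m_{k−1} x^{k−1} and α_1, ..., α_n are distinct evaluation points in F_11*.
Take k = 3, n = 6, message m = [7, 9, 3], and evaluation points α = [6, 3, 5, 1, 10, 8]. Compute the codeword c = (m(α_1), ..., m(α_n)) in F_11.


c = [4, 6, 6, 8, 1, 7]

Message polynomial: m(x) = 7 + 9·x + 3·x^2 (mod 11).
For each evaluation point α_i, compute m(α_i) mod 11:
  α_1 = 6: Horner steps 3 → 5 → 4, so m(6) = 4.
  α_2 = 3: Horner steps 3 → 7 → 6, so m(3) = 6.
  α_3 = 5: Horner steps 3 → 2 → 6, so m(5) = 6.
  α_4 = 1: Horner steps 3 → 1 → 8, so m(1) = 8.
  α_5 = 10: Horner steps 3 → 6 → 1, so m(10) = 1.
  α_6 = 8: Horner steps 3 → 0 → 7, so m(8) = 7.
Codeword c = [4, 6, 6, 8, 1, 7] ∈ F_11^6.


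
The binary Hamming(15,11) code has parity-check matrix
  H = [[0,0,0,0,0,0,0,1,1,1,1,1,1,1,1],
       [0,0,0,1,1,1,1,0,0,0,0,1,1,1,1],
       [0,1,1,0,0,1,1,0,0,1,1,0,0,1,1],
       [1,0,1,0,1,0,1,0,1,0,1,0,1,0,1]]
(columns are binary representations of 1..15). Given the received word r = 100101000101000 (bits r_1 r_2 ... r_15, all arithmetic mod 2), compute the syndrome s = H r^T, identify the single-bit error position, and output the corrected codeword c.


s = (0, 1, 0, 1)^T, error position = 5, corrected codeword c = 100111000101000

Compute s = H r^T mod 2 one row at a time:
  s_1 = 0 + 0 + 1 + 0 + 1 + 0 + 0 + 0 = 2 ≡ 0 (mod 2).
  s_2 = 1 + 0 + 1 + 0 + 1 + 0 + 0 + 0 = 3 ≡ 1 (mod 2).
  s_3 = 0 + 0 + 1 + 0 + 1 + 0 + 0 + 0 = 2 ≡ 0 (mod 2).
  s_4 = 1 + 0 + 0 + 0 + 0 + 0 + 0 + 0 = 1 ≡ 1 (mod 2).
s = (0, 1, 0, 1)^T — this equals column 5 of H (binary 0101), so error is at position 5.
Correct: flip bit 5 of r = 100101000101000 to get c = 100111000101000.


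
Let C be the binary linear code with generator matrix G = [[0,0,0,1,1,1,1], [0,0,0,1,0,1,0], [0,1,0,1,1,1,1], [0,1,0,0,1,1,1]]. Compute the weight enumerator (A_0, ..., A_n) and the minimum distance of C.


Weight distribution: A_0 = 1, A_1 = 3, A_2 = 4, A_3 = 4, A_4 = 3, A_5 = 1. Minimum distance d = 1.

Enumerate all 2^4 = 16 messages m ∈ F_2^4.
For each, compute codeword c = mG in F_2^7, then tally its weight.
  m = 0000 → c = 0000000, weight = 0.
  m = 1000 → c = 0001111, weight = 4.
  m = 0100 → c = 0001010, weight = 2.
  m = 1100 → c = 0000101, weight = 2.
  m = 0010 → c = 0101111, weight = 5.
  m = 1010 → c = 0100000, weight = 1.
  m = 0110 → c = 0100101, weight = 3.
  m = 1110 → c = 0101010, weight = 3.
  m = 0001 → c = 0100111, weight = 4.
  m = 1001 → c = 0101000, weight = 2.
  m = 0101 → c = 0101101, weight = 4.
  m = 1101 → c = 0100010, weight = 2.
  m = 0011 → c = 0001000, weight = 1.
  m = 1011 → c = 0000111, weight = 3.
  m = 0111 → c = 0000010, weight = 1.
  m = 1111 → c = 0001101, weight = 3.
Tally weights:
  weight 0: 1 codewords.
  weight 1: 3 codewords.
  weight 2: 4 codewords.
  weight 3: 4 codewords.
  weight 4: 3 codewords.
  weight 5: 1 codewords.
Minimum distance d = smallest w > 0 with A_w > 0 = 1.
Sanity: Σ A_w = 16 = 2^4 = 16 ✓.


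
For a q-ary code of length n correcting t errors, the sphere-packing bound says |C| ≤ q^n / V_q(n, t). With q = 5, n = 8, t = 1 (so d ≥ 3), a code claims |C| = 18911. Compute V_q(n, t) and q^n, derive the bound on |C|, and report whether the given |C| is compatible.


V_q(n, t) = 33, q^n = 390625, Hamming bound = 11837, |C| = 18911 > bound (violated).

Step 1: Compute V_q(n, t) = Σ_{j=0}^1 C(n, j) (q−1)^j.
  j = 0: C(8,0)·(4)^0 = 1·1 = 1.
  j = 1: C(8,1)·(4)^1 = 8·4 = 32.
  V_q(n, t) = 1 + 32 = 33.
Step 2: q^n = 5^8 = 390625.
Step 3: Hamming bound ⌊q^n / V_q(n,t)⌋ = ⌊390625/33⌋ = 11837.
Step 4: Compare |C| = 18911 to 11837: violated.
The claimed |C| lies above the Hamming bound, so no 5-ary code of length 8 with d ≥ 3 can have 18911 codewords.


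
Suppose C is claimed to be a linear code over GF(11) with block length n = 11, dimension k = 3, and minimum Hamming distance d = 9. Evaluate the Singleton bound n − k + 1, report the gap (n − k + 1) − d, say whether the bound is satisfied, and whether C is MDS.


Singleton RHS = n − k + 1 = 9, slack = 0, bound satisfied, MDS.

Singleton bound: d ≤ n − k + 1.
Here n = 11, k = 3, so n − k + 1 = 9.
Given d = 9, check d ≤ 9: YES.
Slack = (n − k + 1) − d = 0.
The code is MDS (slack = 0).
Description: the claimed parameters are [11, 3, 9]_11; such a code would be MDS (meets Singleton bound).


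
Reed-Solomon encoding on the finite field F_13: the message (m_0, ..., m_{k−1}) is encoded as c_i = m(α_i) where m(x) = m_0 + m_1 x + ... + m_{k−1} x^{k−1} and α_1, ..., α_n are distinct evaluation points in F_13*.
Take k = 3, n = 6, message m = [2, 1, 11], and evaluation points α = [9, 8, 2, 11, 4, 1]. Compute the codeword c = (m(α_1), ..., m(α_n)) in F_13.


c = [5, 12, 9, 5, 0, 1]

Message polynomial: m(x) = 2 + 1·x + 11·x^2 (mod 13).
For each evaluation point α_i, compute m(α_i) mod 13:
  α_1 = 9: Horner steps 11 → 9 → 5, so m(9) = 5.
  α_2 = 8: Horner steps 11 → 11 → 12, so m(8) = 12.
  α_3 = 2: Horner steps 11 → 10 → 9, so m(2) = 9.
  α_4 = 11: Horner steps 11 → 5 → 5, so m(11) = 5.
  α_5 = 4: Horner steps 11 → 6 → 0, so m(4) = 0.
  α_6 = 1: Horner steps 11 → 12 → 1, so m(1) = 1.
Codeword c = [5, 12, 9, 5, 0, 1] ∈ F_13^6.


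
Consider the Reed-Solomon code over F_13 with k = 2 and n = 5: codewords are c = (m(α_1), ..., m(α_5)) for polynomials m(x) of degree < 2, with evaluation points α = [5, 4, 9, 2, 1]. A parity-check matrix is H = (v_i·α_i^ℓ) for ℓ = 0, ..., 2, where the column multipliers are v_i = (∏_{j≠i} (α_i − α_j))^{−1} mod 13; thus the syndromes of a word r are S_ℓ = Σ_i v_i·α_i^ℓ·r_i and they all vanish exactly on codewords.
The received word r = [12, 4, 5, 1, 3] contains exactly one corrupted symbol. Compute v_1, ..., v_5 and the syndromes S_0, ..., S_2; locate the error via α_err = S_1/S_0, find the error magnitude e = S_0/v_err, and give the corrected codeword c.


S = (2, 2, 2), error at position 5, error magnitude e = 10, c = [12, 4, 5, 1, 6].

Step 1: column multipliers v_i = (∏_{j≠i}(α_i − α_j))^{−1} mod 13.
  i = 1 (α = 5): (5−4)(5−9)(5−2)(5−1) = 1·(−4)·3·4 = −48 ≡ 4, so v_1 = 4^{−1} = 10 (mod 13).
  i = 2 (α = 4): (4−5)(4−9)(4−2)(4−1) = (−1)·(−5)·2·3 = 30 ≡ 4, so v_2 = 4^{−1} = 10 (mod 13).
  i = 3 (α = 9): (9−5)(9−4)(9−2)(9−1) = 4·5·7·8 = 1120 ≡ 2, so v_3 = 2^{−1} = 7 (mod 13).
  i = 4 (α = 2): (2−5)(2−4)(2−9)(2−1) = (−3)·(−2)·(−7)·1 = −42 ≡ 10, so v_4 = 10^{−1} = 4 (mod 13).
  i = 5 (α = 1): (1−5)(1−4)(1−9)(1−2) = (−4)·(−3)·(−8)·(−1) = 96 ≡ 5, so v_5 = 5^{−1} = 8 (mod 13).
  v = [10, 10, 7, 4, 8].
Step 2: syndromes of r = [12, 4, 5, 1, 3] (all sums mod 13).
  S_0 = Σ v_i r_i = 10·12 + 10·4 + 7·5 + 4·1 + 8·3 = 223 ≡ 2.
  S_1 = Σ v_i α_i r_i = 10·5·12 + 10·4·4 + 7·9·5 + 4·2·1 + 8·1·3 = 1107 ≡ 2.
  α_i^2 mod 13 = [12, 3, 3, 4, 1].
  S_2 = Σ v_i α_i^2 r_i = 10·12·12 + 10·3·4 + 7·3·5 + 4·4·1 + 8·1·3 = 1705 ≡ 2.
  S = (2, 2, 2) ≠ 0, so r is not a codeword (an error is present).
Step 3: locate the error. For a single error e at position i, S_ℓ = v_i·e·α_i^ℓ, so α_err = S_1/S_0.
  S_0^{−1} = 2^{−1} = 7 (mod 13), so α_err = 2·7 = 14 ≡ 1 = α_5. Error position i = 5.
  Consistency check: S_2/S_1 = 2·7 = 14 ≡ 1 = α_err ✓ (single-error assumption holds).
Step 4: error magnitude e = S_0/v_5 = S_0·∏_{j≠5}(α_5 − α_j) = 2·5 = 10 ≡ 10 (mod 13).
Step 5: correct position 5: c_5 = r_5 − e = 3 − 10 ≡ 6 (mod 13). Hence c = [12, 4, 5, 1, 6].
  Check: interpolating c through the α_i gives m(x) = 11 + 8·x (degree < 2) with m(α_i) = c_i for every i, so c is indeed a codeword.


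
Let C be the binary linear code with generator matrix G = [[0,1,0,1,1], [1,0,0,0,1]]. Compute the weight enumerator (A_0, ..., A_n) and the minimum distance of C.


Weight distribution: A_0 = 1, A_2 = 1, A_3 = 2. Minimum distance d = 2.

Enumerate all 2^2 = 4 messages m ∈ F_2^2.
For each, compute codeword c = mG in F_2^5, then tally its weight.
  m = 00 → c = 00000, weight = 0.
  m = 10 → c = 01011, weight = 3.
  m = 01 → c = 10001, weight = 2.
  m = 11 → c = 11010, weight = 3.
Tally weights:
  weight 0: 1 codewords.
  weight 2: 1 codewords.
  weight 3: 2 codewords.
Minimum distance d = smallest w > 0 with A_w > 0 = 2.
Sanity: Σ A_w = 4 = 2^2 = 4 ✓.
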